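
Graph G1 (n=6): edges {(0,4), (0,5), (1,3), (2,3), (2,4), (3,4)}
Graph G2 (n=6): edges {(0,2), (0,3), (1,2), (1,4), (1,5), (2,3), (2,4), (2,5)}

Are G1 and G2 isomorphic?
No, not isomorphic

The graphs are NOT isomorphic.

Degrees in G1: deg(0)=2, deg(1)=1, deg(2)=2, deg(3)=3, deg(4)=3, deg(5)=1.
Sorted degree sequence of G1: [3, 3, 2, 2, 1, 1].
Degrees in G2: deg(0)=2, deg(1)=3, deg(2)=5, deg(3)=2, deg(4)=2, deg(5)=2.
Sorted degree sequence of G2: [5, 3, 2, 2, 2, 2].
The (sorted) degree sequence is an isomorphism invariant, so since G1 and G2 have different degree sequences they cannot be isomorphic.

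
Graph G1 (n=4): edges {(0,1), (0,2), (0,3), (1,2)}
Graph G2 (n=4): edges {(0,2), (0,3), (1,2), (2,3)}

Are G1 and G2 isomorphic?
Yes, isomorphic

The graphs are isomorphic.
One valid mapping φ: V(G1) → V(G2): 0→2, 1→3, 2→0, 3→1

Verify φ preserves adjacency — for each edge of G1, its image is an edge of G2:
  (0,1) → (φ(0),φ(1)) = (2,3) ∈ E(G2) ✓
  (0,2) → (φ(0),φ(2)) = (0,2) ∈ E(G2) ✓
  (0,3) → (φ(0),φ(3)) = (1,2) ∈ E(G2) ✓
  (1,2) → (φ(1),φ(2)) = (0,3) ∈ E(G2) ✓
All 4 edges of G1 map to edges of G2, and |E(G1)| = |E(G2)| = 4, so φ is a bijection on edges as well as vertices. Hence G1 ≅ G2.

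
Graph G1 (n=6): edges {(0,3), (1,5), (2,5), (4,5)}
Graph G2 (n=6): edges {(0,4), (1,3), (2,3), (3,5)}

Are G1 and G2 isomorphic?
Yes, isomorphic

The graphs are isomorphic.
One valid mapping φ: V(G1) → V(G2): 0→4, 1→1, 2→2, 3→0, 4→5, 5→3

Verify φ preserves adjacency — for each edge of G1, its image is an edge of G2:
  (0,3) → (φ(0),φ(3)) = (0,4) ∈ E(G2) ✓
  (1,5) → (φ(1),φ(5)) = (1,3) ∈ E(G2) ✓
  (2,5) → (φ(2),φ(5)) = (2,3) ∈ E(G2) ✓
  (4,5) → (φ(4),φ(5)) = (3,5) ∈ E(G2) ✓
All 4 edges of G1 map to edges of G2, and |E(G1)| = |E(G2)| = 4, so φ is a bijection on edges as well as vertices. Hence G1 ≅ G2.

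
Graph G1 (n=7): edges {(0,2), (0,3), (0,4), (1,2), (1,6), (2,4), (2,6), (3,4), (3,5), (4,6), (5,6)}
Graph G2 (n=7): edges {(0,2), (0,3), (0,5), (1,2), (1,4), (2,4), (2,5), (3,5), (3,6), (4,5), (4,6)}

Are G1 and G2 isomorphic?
Yes, isomorphic

The graphs are isomorphic.
One valid mapping φ: V(G1) → V(G2): 0→0, 1→1, 2→2, 3→3, 4→5, 5→6, 6→4

Verify φ preserves adjacency — for each edge of G1, its image is an edge of G2:
  (0,2) → (φ(0),φ(2)) = (0,2) ∈ E(G2) ✓
  (0,3) → (φ(0),φ(3)) = (0,3) ∈ E(G2) ✓
  (0,4) → (φ(0),φ(4)) = (0,5) ∈ E(G2) ✓
  (1,2) → (φ(1),φ(2)) = (1,2) ∈ E(G2) ✓
  (1,6) → (φ(1),φ(6)) = (1,4) ∈ E(G2) ✓
  (2,4) → (φ(2),φ(4)) = (2,5) ∈ E(G2) ✓
  (2,6) → (φ(2),φ(6)) = (2,4) ∈ E(G2) ✓
  (3,4) → (φ(3),φ(4)) = (3,5) ∈ E(G2) ✓
  (3,5) → (φ(3),φ(5)) = (3,6) ∈ E(G2) ✓
  (4,6) → (φ(4),φ(6)) = (4,5) ∈ E(G2) ✓
  (5,6) → (φ(5),φ(6)) = (4,6) ∈ E(G2) ✓
All 11 edges of G1 map to edges of G2, and |E(G1)| = |E(G2)| = 11, so φ is a bijection on edges as well as vertices. Hence G1 ≅ G2.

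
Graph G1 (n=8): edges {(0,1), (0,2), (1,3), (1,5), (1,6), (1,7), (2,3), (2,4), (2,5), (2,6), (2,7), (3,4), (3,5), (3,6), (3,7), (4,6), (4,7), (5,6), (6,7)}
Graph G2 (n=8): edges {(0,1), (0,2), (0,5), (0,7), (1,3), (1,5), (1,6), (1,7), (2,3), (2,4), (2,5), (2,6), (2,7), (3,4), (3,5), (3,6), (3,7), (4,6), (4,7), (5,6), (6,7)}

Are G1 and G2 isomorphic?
No, not isomorphic

The graphs are NOT isomorphic.

Counting edges: G1 has 19 edge(s); G2 has 21 edge(s).
Edge count is an isomorphism invariant (a bijection on vertices induces a bijection on edges), so differing edge counts rule out isomorphism.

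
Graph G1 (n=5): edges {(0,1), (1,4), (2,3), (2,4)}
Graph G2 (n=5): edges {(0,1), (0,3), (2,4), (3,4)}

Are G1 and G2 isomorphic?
Yes, isomorphic

The graphs are isomorphic.
One valid mapping φ: V(G1) → V(G2): 0→1, 1→0, 2→4, 3→2, 4→3

Verify φ preserves adjacency — for each edge of G1, its image is an edge of G2:
  (0,1) → (φ(0),φ(1)) = (0,1) ∈ E(G2) ✓
  (1,4) → (φ(1),φ(4)) = (0,3) ∈ E(G2) ✓
  (2,3) → (φ(2),φ(3)) = (2,4) ∈ E(G2) ✓
  (2,4) → (φ(2),φ(4)) = (3,4) ∈ E(G2) ✓
All 4 edges of G1 map to edges of G2, and |E(G1)| = |E(G2)| = 4, so φ is a bijection on edges as well as vertices. Hence G1 ≅ G2.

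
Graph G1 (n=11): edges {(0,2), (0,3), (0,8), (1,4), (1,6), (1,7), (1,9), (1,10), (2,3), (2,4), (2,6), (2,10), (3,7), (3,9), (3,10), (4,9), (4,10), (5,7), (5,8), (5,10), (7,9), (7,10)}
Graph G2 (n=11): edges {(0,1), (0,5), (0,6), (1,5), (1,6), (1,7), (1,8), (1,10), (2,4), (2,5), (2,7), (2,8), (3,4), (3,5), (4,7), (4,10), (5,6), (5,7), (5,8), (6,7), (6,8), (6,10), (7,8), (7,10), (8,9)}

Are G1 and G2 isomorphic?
No, not isomorphic

The graphs are NOT isomorphic.

Degrees in G1: deg(0)=3, deg(1)=5, deg(2)=5, deg(3)=5, deg(4)=4, deg(5)=3, deg(6)=2, deg(7)=5, deg(8)=2, deg(9)=4, deg(10)=6.
Sorted degree sequence of G1: [6, 5, 5, 5, 5, 4, 4, 3, 3, 2, 2].
Degrees in G2: deg(0)=3, deg(1)=6, deg(2)=4, deg(3)=2, deg(4)=4, deg(5)=7, deg(6)=6, deg(7)=7, deg(8)=6, deg(9)=1, deg(10)=4.
Sorted degree sequence of G2: [7, 7, 6, 6, 6, 4, 4, 4, 3, 2, 1].
The (sorted) degree sequence is an isomorphism invariant, so since G1 and G2 have different degree sequences they cannot be isomorphic.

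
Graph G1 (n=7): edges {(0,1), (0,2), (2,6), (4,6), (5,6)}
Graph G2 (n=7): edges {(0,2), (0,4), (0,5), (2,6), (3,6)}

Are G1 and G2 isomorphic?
Yes, isomorphic

The graphs are isomorphic.
One valid mapping φ: V(G1) → V(G2): 0→6, 1→3, 2→2, 3→1, 4→4, 5→5, 6→0

Verify φ preserves adjacency — for each edge of G1, its image is an edge of G2:
  (0,1) → (φ(0),φ(1)) = (3,6) ∈ E(G2) ✓
  (0,2) → (φ(0),φ(2)) = (2,6) ∈ E(G2) ✓
  (2,6) → (φ(2),φ(6)) = (0,2) ∈ E(G2) ✓
  (4,6) → (φ(4),φ(6)) = (0,4) ∈ E(G2) ✓
  (5,6) → (φ(5),φ(6)) = (0,5) ∈ E(G2) ✓
All 5 edges of G1 map to edges of G2, and |E(G1)| = |E(G2)| = 5, so φ is a bijection on edges as well as vertices. Hence G1 ≅ G2.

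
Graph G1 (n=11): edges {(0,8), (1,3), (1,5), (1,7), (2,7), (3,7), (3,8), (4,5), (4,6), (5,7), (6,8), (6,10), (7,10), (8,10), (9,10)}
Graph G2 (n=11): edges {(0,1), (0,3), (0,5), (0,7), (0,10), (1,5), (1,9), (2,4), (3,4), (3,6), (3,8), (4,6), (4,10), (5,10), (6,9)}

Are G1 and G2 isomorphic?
Yes, isomorphic

The graphs are isomorphic.
One valid mapping φ: V(G1) → V(G2): 0→2, 1→5, 2→7, 3→10, 4→9, 5→1, 6→6, 7→0, 8→4, 9→8, 10→3

Verify φ preserves adjacency — for each edge of G1, its image is an edge of G2:
  (0,8) → (φ(0),φ(8)) = (2,4) ∈ E(G2) ✓
  (1,3) → (φ(1),φ(3)) = (5,10) ∈ E(G2) ✓
  (1,5) → (φ(1),φ(5)) = (1,5) ∈ E(G2) ✓
  (1,7) → (φ(1),φ(7)) = (0,5) ∈ E(G2) ✓
  (2,7) → (φ(2),φ(7)) = (0,7) ∈ E(G2) ✓
  (3,7) → (φ(3),φ(7)) = (0,10) ∈ E(G2) ✓
  (3,8) → (φ(3),φ(8)) = (4,10) ∈ E(G2) ✓
  (4,5) → (φ(4),φ(5)) = (1,9) ∈ E(G2) ✓
  (4,6) → (φ(4),φ(6)) = (6,9) ∈ E(G2) ✓
  (5,7) → (φ(5),φ(7)) = (0,1) ∈ E(G2) ✓
  (6,8) → (φ(6),φ(8)) = (4,6) ∈ E(G2) ✓
  (6,10) → (φ(6),φ(10)) = (3,6) ∈ E(G2) ✓
  (7,10) → (φ(7),φ(10)) = (0,3) ∈ E(G2) ✓
  (8,10) → (φ(8),φ(10)) = (3,4) ∈ E(G2) ✓
  (9,10) → (φ(9),φ(10)) = (3,8) ∈ E(G2) ✓
All 15 edges of G1 map to edges of G2, and |E(G1)| = |E(G2)| = 15, so φ is a bijection on edges as well as vertices. Hence G1 ≅ G2.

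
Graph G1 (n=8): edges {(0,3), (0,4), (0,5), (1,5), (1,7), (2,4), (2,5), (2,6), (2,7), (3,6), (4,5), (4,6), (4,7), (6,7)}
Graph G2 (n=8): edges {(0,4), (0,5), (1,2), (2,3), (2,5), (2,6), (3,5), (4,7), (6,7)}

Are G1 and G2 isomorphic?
No, not isomorphic

The graphs are NOT isomorphic.

Counting triangles (3-cliques): G1 has 6, G2 has 1.
Triangle count is an isomorphism invariant, so differing triangle counts rule out isomorphism.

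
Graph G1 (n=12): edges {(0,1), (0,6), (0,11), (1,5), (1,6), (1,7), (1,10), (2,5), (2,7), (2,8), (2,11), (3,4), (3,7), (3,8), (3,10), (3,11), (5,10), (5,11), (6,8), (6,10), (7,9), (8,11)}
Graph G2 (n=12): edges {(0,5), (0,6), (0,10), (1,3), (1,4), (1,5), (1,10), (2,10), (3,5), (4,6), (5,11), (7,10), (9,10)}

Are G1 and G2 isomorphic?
No, not isomorphic

The graphs are NOT isomorphic.

Connected components of G1: 1 component(s) with vertex sets [[0, 1, 2, 3, 4, 5, 6, 7, 8, 9, 10, 11]], sizes [12].
Connected components of G2: 2 component(s) with vertex sets [[8], [0, 1, 2, 3, 4, 5, 6, 7, 9, 10, 11]], sizes [1, 11].
The number of connected components (and the multiset of component sizes) is an isomorphism invariant — an isomorphism maps each component of G1 bijectively onto a component of G2. Since G1 has 1 component(s) and G2 has 2, they cannot be isomorphic.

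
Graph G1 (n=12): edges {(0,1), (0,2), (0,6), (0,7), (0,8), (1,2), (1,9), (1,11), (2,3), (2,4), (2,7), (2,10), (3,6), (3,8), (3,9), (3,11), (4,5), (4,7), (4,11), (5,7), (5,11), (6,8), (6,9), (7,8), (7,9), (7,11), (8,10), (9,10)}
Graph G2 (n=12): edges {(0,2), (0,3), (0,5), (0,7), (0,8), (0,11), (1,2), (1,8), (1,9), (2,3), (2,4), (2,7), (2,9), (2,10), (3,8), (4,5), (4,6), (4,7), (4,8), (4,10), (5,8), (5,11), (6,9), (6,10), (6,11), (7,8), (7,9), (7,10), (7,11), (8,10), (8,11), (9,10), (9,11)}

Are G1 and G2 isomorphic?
No, not isomorphic

The graphs are NOT isomorphic.

Counting triangles (3-cliques): G1 has 11, G2 has 26.
Triangle count is an isomorphism invariant, so differing triangle counts rule out isomorphism.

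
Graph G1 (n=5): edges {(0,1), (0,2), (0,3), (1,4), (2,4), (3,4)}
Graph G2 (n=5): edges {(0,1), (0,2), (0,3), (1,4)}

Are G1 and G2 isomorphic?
No, not isomorphic

The graphs are NOT isomorphic.

Counting edges: G1 has 6 edge(s); G2 has 4 edge(s).
Edge count is an isomorphism invariant (a bijection on vertices induces a bijection on edges), so differing edge counts rule out isomorphism.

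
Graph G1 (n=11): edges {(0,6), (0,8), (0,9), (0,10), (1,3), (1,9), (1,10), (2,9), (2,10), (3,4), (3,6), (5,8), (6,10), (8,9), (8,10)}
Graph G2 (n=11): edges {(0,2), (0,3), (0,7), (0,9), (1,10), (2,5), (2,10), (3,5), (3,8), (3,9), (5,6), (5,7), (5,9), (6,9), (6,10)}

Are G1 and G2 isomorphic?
Yes, isomorphic

The graphs are isomorphic.
One valid mapping φ: V(G1) → V(G2): 0→9, 1→2, 2→7, 3→10, 4→1, 5→8, 6→6, 7→4, 8→3, 9→0, 10→5

Verify φ preserves adjacency — for each edge of G1, its image is an edge of G2:
  (0,6) → (φ(0),φ(6)) = (6,9) ∈ E(G2) ✓
  (0,8) → (φ(0),φ(8)) = (3,9) ∈ E(G2) ✓
  (0,9) → (φ(0),φ(9)) = (0,9) ∈ E(G2) ✓
  (0,10) → (φ(0),φ(10)) = (5,9) ∈ E(G2) ✓
  (1,3) → (φ(1),φ(3)) = (2,10) ∈ E(G2) ✓
  (1,9) → (φ(1),φ(9)) = (0,2) ∈ E(G2) ✓
  (1,10) → (φ(1),φ(10)) = (2,5) ∈ E(G2) ✓
  (2,9) → (φ(2),φ(9)) = (0,7) ∈ E(G2) ✓
  (2,10) → (φ(2),φ(10)) = (5,7) ∈ E(G2) ✓
  (3,4) → (φ(3),φ(4)) = (1,10) ∈ E(G2) ✓
  (3,6) → (φ(3),φ(6)) = (6,10) ∈ E(G2) ✓
  (5,8) → (φ(5),φ(8)) = (3,8) ∈ E(G2) ✓
  (6,10) → (φ(6),φ(10)) = (5,6) ∈ E(G2) ✓
  (8,9) → (φ(8),φ(9)) = (0,3) ∈ E(G2) ✓
  (8,10) → (φ(8),φ(10)) = (3,5) ∈ E(G2) ✓
All 15 edges of G1 map to edges of G2, and |E(G1)| = |E(G2)| = 15, so φ is a bijection on edges as well as vertices. Hence G1 ≅ G2.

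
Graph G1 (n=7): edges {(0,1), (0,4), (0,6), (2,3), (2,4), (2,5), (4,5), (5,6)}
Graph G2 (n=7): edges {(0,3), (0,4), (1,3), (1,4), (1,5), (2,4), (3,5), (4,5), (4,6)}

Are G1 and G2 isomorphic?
No, not isomorphic

The graphs are NOT isomorphic.

Counting triangles (3-cliques): G1 has 1, G2 has 2.
Triangle count is an isomorphism invariant, so differing triangle counts rule out isomorphism.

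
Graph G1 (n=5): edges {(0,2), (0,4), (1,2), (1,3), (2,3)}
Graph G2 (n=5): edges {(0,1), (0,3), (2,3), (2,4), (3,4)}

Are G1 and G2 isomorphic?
Yes, isomorphic

The graphs are isomorphic.
One valid mapping φ: V(G1) → V(G2): 0→0, 1→4, 2→3, 3→2, 4→1

Verify φ preserves adjacency — for each edge of G1, its image is an edge of G2:
  (0,2) → (φ(0),φ(2)) = (0,3) ∈ E(G2) ✓
  (0,4) → (φ(0),φ(4)) = (0,1) ∈ E(G2) ✓
  (1,2) → (φ(1),φ(2)) = (3,4) ∈ E(G2) ✓
  (1,3) → (φ(1),φ(3)) = (2,4) ∈ E(G2) ✓
  (2,3) → (φ(2),φ(3)) = (2,3) ∈ E(G2) ✓
All 5 edges of G1 map to edges of G2, and |E(G1)| = |E(G2)| = 5, so φ is a bijection on edges as well as vertices. Hence G1 ≅ G2.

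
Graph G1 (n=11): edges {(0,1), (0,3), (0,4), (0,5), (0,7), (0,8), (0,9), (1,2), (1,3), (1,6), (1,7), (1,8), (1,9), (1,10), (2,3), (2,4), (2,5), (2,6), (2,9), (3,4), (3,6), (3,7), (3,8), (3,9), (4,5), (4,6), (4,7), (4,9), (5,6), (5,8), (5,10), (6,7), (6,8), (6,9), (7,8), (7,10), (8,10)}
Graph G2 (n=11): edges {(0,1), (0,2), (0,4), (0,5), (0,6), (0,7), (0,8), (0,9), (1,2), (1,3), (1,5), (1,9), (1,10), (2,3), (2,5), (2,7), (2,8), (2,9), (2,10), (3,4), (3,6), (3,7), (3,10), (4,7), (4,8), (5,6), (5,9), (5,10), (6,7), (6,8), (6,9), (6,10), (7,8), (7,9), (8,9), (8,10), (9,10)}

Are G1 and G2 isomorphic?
Yes, isomorphic

The graphs are isomorphic.
One valid mapping φ: V(G1) → V(G2): 0→6, 1→0, 2→1, 3→9, 4→10, 5→3, 6→2, 7→8, 8→7, 9→5, 10→4

Verify φ preserves adjacency — for each edge of G1, its image is an edge of G2:
  (0,1) → (φ(0),φ(1)) = (0,6) ∈ E(G2) ✓
  (0,3) → (φ(0),φ(3)) = (6,9) ∈ E(G2) ✓
  (0,4) → (φ(0),φ(4)) = (6,10) ∈ E(G2) ✓
  (0,5) → (φ(0),φ(5)) = (3,6) ∈ E(G2) ✓
  (0,7) → (φ(0),φ(7)) = (6,8) ∈ E(G2) ✓
  (0,8) → (φ(0),φ(8)) = (6,7) ∈ E(G2) ✓
  (0,9) → (φ(0),φ(9)) = (5,6) ∈ E(G2) ✓
  (1,2) → (φ(1),φ(2)) = (0,1) ∈ E(G2) ✓
  (1,3) → (φ(1),φ(3)) = (0,9) ∈ E(G2) ✓
  (1,6) → (φ(1),φ(6)) = (0,2) ∈ E(G2) ✓
  (1,7) → (φ(1),φ(7)) = (0,8) ∈ E(G2) ✓
  (1,8) → (φ(1),φ(8)) = (0,7) ∈ E(G2) ✓
  (1,9) → (φ(1),φ(9)) = (0,5) ∈ E(G2) ✓
  (1,10) → (φ(1),φ(10)) = (0,4) ∈ E(G2) ✓
  (2,3) → (φ(2),φ(3)) = (1,9) ∈ E(G2) ✓
  (2,4) → (φ(2),φ(4)) = (1,10) ∈ E(G2) ✓
  (2,5) → (φ(2),φ(5)) = (1,3) ∈ E(G2) ✓
  (2,6) → (φ(2),φ(6)) = (1,2) ∈ E(G2) ✓
  (2,9) → (φ(2),φ(9)) = (1,5) ∈ E(G2) ✓
  (3,4) → (φ(3),φ(4)) = (9,10) ∈ E(G2) ✓
  (3,6) → (φ(3),φ(6)) = (2,9) ∈ E(G2) ✓
  (3,7) → (φ(3),φ(7)) = (8,9) ∈ E(G2) ✓
  (3,8) → (φ(3),φ(8)) = (7,9) ∈ E(G2) ✓
  (3,9) → (φ(3),φ(9)) = (5,9) ∈ E(G2) ✓
  (4,5) → (φ(4),φ(5)) = (3,10) ∈ E(G2) ✓
  (4,6) → (φ(4),φ(6)) = (2,10) ∈ E(G2) ✓
  (4,7) → (φ(4),φ(7)) = (8,10) ∈ E(G2) ✓
  (4,9) → (φ(4),φ(9)) = (5,10) ∈ E(G2) ✓
  (5,6) → (φ(5),φ(6)) = (2,3) ∈ E(G2) ✓
  (5,8) → (φ(5),φ(8)) = (3,7) ∈ E(G2) ✓
  (5,10) → (φ(5),φ(10)) = (3,4) ∈ E(G2) ✓
  (6,7) → (φ(6),φ(7)) = (2,8) ∈ E(G2) ✓
  (6,8) → (φ(6),φ(8)) = (2,7) ∈ E(G2) ✓
  (6,9) → (φ(6),φ(9)) = (2,5) ∈ E(G2) ✓
  (7,8) → (φ(7),φ(8)) = (7,8) ∈ E(G2) ✓
  (7,10) → (φ(7),φ(10)) = (4,8) ∈ E(G2) ✓
  (8,10) → (φ(8),φ(10)) = (4,7) ∈ E(G2) ✓
All 37 edges of G1 map to edges of G2, and |E(G1)| = |E(G2)| = 37, so φ is a bijection on edges as well as vertices. Hence G1 ≅ G2.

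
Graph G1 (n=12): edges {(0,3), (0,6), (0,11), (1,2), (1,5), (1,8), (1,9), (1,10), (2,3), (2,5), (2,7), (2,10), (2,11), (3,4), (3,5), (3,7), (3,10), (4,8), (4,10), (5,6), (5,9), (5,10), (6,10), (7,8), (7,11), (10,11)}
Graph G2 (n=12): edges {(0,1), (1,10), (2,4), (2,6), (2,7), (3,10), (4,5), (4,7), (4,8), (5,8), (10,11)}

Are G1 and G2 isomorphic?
No, not isomorphic

The graphs are NOT isomorphic.

Connected components of G1: 1 component(s) with vertex sets [[0, 1, 2, 3, 4, 5, 6, 7, 8, 9, 10, 11]], sizes [12].
Connected components of G2: 3 component(s) with vertex sets [[9], [0, 1, 3, 10, 11], [2, 4, 5, 6, 7, 8]], sizes [1, 5, 6].
The number of connected components (and the multiset of component sizes) is an isomorphism invariant — an isomorphism maps each component of G1 bijectively onto a component of G2. Since G1 has 1 component(s) and G2 has 3, they cannot be isomorphic.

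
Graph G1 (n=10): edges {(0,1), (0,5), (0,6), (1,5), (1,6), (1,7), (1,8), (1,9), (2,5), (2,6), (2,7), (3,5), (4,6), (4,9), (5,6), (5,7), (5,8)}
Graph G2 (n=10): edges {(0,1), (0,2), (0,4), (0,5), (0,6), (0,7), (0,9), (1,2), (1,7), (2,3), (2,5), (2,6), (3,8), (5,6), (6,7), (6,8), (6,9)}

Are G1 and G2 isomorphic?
Yes, isomorphic

The graphs are isomorphic.
One valid mapping φ: V(G1) → V(G2): 0→5, 1→6, 2→1, 3→4, 4→3, 5→0, 6→2, 7→7, 8→9, 9→8

Verify φ preserves adjacency — for each edge of G1, its image is an edge of G2:
  (0,1) → (φ(0),φ(1)) = (5,6) ∈ E(G2) ✓
  (0,5) → (φ(0),φ(5)) = (0,5) ∈ E(G2) ✓
  (0,6) → (φ(0),φ(6)) = (2,5) ∈ E(G2) ✓
  (1,5) → (φ(1),φ(5)) = (0,6) ∈ E(G2) ✓
  (1,6) → (φ(1),φ(6)) = (2,6) ∈ E(G2) ✓
  (1,7) → (φ(1),φ(7)) = (6,7) ∈ E(G2) ✓
  (1,8) → (φ(1),φ(8)) = (6,9) ∈ E(G2) ✓
  (1,9) → (φ(1),φ(9)) = (6,8) ∈ E(G2) ✓
  (2,5) → (φ(2),φ(5)) = (0,1) ∈ E(G2) ✓
  (2,6) → (φ(2),φ(6)) = (1,2) ∈ E(G2) ✓
  (2,7) → (φ(2),φ(7)) = (1,7) ∈ E(G2) ✓
  (3,5) → (φ(3),φ(5)) = (0,4) ∈ E(G2) ✓
  (4,6) → (φ(4),φ(6)) = (2,3) ∈ E(G2) ✓
  (4,9) → (φ(4),φ(9)) = (3,8) ∈ E(G2) ✓
  (5,6) → (φ(5),φ(6)) = (0,2) ∈ E(G2) ✓
  (5,7) → (φ(5),φ(7)) = (0,7) ∈ E(G2) ✓
  (5,8) → (φ(5),φ(8)) = (0,9) ∈ E(G2) ✓
All 17 edges of G1 map to edges of G2, and |E(G1)| = |E(G2)| = 17, so φ is a bijection on edges as well as vertices. Hence G1 ≅ G2.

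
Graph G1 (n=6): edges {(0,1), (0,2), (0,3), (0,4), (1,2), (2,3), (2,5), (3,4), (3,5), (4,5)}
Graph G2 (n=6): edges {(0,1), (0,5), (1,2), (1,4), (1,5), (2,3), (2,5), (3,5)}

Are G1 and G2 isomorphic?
No, not isomorphic

The graphs are NOT isomorphic.

Counting triangles (3-cliques): G1 has 5, G2 has 3.
Triangle count is an isomorphism invariant, so differing triangle counts rule out isomorphism.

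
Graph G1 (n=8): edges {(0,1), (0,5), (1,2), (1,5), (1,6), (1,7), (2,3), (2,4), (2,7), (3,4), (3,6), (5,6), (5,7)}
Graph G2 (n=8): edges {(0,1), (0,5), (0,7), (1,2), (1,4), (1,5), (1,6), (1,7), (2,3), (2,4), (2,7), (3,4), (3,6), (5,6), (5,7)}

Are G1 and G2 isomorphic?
No, not isomorphic

The graphs are NOT isomorphic.

Counting edges: G1 has 13 edge(s); G2 has 15 edge(s).
Edge count is an isomorphism invariant (a bijection on vertices induces a bijection on edges), so differing edge counts rule out isomorphism.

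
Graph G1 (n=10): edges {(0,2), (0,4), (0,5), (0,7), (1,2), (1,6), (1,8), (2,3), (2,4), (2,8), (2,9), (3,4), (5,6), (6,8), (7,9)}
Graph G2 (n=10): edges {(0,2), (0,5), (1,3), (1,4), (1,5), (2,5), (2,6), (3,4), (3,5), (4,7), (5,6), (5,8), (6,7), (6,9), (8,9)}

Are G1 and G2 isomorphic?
Yes, isomorphic

The graphs are isomorphic.
One valid mapping φ: V(G1) → V(G2): 0→6, 1→3, 2→5, 3→0, 4→2, 5→7, 6→4, 7→9, 8→1, 9→8

Verify φ preserves adjacency — for each edge of G1, its image is an edge of G2:
  (0,2) → (φ(0),φ(2)) = (5,6) ∈ E(G2) ✓
  (0,4) → (φ(0),φ(4)) = (2,6) ∈ E(G2) ✓
  (0,5) → (φ(0),φ(5)) = (6,7) ∈ E(G2) ✓
  (0,7) → (φ(0),φ(7)) = (6,9) ∈ E(G2) ✓
  (1,2) → (φ(1),φ(2)) = (3,5) ∈ E(G2) ✓
  (1,6) → (φ(1),φ(6)) = (3,4) ∈ E(G2) ✓
  (1,8) → (φ(1),φ(8)) = (1,3) ∈ E(G2) ✓
  (2,3) → (φ(2),φ(3)) = (0,5) ∈ E(G2) ✓
  (2,4) → (φ(2),φ(4)) = (2,5) ∈ E(G2) ✓
  (2,8) → (φ(2),φ(8)) = (1,5) ∈ E(G2) ✓
  (2,9) → (φ(2),φ(9)) = (5,8) ∈ E(G2) ✓
  (3,4) → (φ(3),φ(4)) = (0,2) ∈ E(G2) ✓
  (5,6) → (φ(5),φ(6)) = (4,7) ∈ E(G2) ✓
  (6,8) → (φ(6),φ(8)) = (1,4) ∈ E(G2) ✓
  (7,9) → (φ(7),φ(9)) = (8,9) ∈ E(G2) ✓
All 15 edges of G1 map to edges of G2, and |E(G1)| = |E(G2)| = 15, so φ is a bijection on edges as well as vertices. Hence G1 ≅ G2.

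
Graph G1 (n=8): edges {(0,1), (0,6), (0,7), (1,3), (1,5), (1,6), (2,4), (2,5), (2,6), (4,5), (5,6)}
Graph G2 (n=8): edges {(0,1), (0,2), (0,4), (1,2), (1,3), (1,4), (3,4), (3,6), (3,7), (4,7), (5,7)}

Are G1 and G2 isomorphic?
Yes, isomorphic

The graphs are isomorphic.
One valid mapping φ: V(G1) → V(G2): 0→7, 1→3, 2→0, 3→6, 4→2, 5→1, 6→4, 7→5

Verify φ preserves adjacency — for each edge of G1, its image is an edge of G2:
  (0,1) → (φ(0),φ(1)) = (3,7) ∈ E(G2) ✓
  (0,6) → (φ(0),φ(6)) = (4,7) ∈ E(G2) ✓
  (0,7) → (φ(0),φ(7)) = (5,7) ∈ E(G2) ✓
  (1,3) → (φ(1),φ(3)) = (3,6) ∈ E(G2) ✓
  (1,5) → (φ(1),φ(5)) = (1,3) ∈ E(G2) ✓
  (1,6) → (φ(1),φ(6)) = (3,4) ∈ E(G2) ✓
  (2,4) → (φ(2),φ(4)) = (0,2) ∈ E(G2) ✓
  (2,5) → (φ(2),φ(5)) = (0,1) ∈ E(G2) ✓
  (2,6) → (φ(2),φ(6)) = (0,4) ∈ E(G2) ✓
  (4,5) → (φ(4),φ(5)) = (1,2) ∈ E(G2) ✓
  (5,6) → (φ(5),φ(6)) = (1,4) ∈ E(G2) ✓
All 11 edges of G1 map to edges of G2, and |E(G1)| = |E(G2)| = 11, so φ is a bijection on edges as well as vertices. Hence G1 ≅ G2.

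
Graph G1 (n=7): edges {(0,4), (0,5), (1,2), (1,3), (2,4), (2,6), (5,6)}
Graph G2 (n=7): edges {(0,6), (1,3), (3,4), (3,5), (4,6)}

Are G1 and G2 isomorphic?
No, not isomorphic

The graphs are NOT isomorphic.

Connected components of G1: 1 component(s) with vertex sets [[0, 1, 2, 3, 4, 5, 6]], sizes [7].
Connected components of G2: 2 component(s) with vertex sets [[2], [0, 1, 3, 4, 5, 6]], sizes [1, 6].
The number of connected components (and the multiset of component sizes) is an isomorphism invariant — an isomorphism maps each component of G1 bijectively onto a component of G2. Since G1 has 1 component(s) and G2 has 2, they cannot be isomorphic.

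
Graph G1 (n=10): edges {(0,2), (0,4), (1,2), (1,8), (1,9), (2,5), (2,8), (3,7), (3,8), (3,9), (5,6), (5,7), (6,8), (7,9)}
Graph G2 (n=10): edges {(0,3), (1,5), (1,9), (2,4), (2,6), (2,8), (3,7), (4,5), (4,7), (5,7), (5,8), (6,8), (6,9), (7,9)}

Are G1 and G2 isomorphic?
Yes, isomorphic

The graphs are isomorphic.
One valid mapping φ: V(G1) → V(G2): 0→3, 1→4, 2→7, 3→8, 4→0, 5→9, 6→1, 7→6, 8→5, 9→2

Verify φ preserves adjacency — for each edge of G1, its image is an edge of G2:
  (0,2) → (φ(0),φ(2)) = (3,7) ∈ E(G2) ✓
  (0,4) → (φ(0),φ(4)) = (0,3) ∈ E(G2) ✓
  (1,2) → (φ(1),φ(2)) = (4,7) ∈ E(G2) ✓
  (1,8) → (φ(1),φ(8)) = (4,5) ∈ E(G2) ✓
  (1,9) → (φ(1),φ(9)) = (2,4) ∈ E(G2) ✓
  (2,5) → (φ(2),φ(5)) = (7,9) ∈ E(G2) ✓
  (2,8) → (φ(2),φ(8)) = (5,7) ∈ E(G2) ✓
  (3,7) → (φ(3),φ(7)) = (6,8) ∈ E(G2) ✓
  (3,8) → (φ(3),φ(8)) = (5,8) ∈ E(G2) ✓
  (3,9) → (φ(3),φ(9)) = (2,8) ∈ E(G2) ✓
  (5,6) → (φ(5),φ(6)) = (1,9) ∈ E(G2) ✓
  (5,7) → (φ(5),φ(7)) = (6,9) ∈ E(G2) ✓
  (6,8) → (φ(6),φ(8)) = (1,5) ∈ E(G2) ✓
  (7,9) → (φ(7),φ(9)) = (2,6) ∈ E(G2) ✓
All 14 edges of G1 map to edges of G2, and |E(G1)| = |E(G2)| = 14, so φ is a bijection on edges as well as vertices. Hence G1 ≅ G2.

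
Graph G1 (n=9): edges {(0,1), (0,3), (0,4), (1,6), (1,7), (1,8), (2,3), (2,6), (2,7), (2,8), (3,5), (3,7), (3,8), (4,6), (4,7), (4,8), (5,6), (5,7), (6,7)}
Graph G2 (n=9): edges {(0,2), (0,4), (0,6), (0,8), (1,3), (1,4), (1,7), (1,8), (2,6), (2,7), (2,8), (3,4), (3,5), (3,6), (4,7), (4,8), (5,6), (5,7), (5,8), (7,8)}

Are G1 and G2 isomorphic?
No, not isomorphic

The graphs are NOT isomorphic.

Degrees in G1: deg(0)=3, deg(1)=4, deg(2)=4, deg(3)=5, deg(4)=4, deg(5)=3, deg(6)=5, deg(7)=6, deg(8)=4.
Sorted degree sequence of G1: [6, 5, 5, 4, 4, 4, 4, 3, 3].
Degrees in G2: deg(0)=4, deg(1)=4, deg(2)=4, deg(3)=4, deg(4)=5, deg(5)=4, deg(6)=4, deg(7)=5, deg(8)=6.
Sorted degree sequence of G2: [6, 5, 5, 4, 4, 4, 4, 4, 4].
The (sorted) degree sequence is an isomorphism invariant, so since G1 and G2 have different degree sequences they cannot be isomorphic.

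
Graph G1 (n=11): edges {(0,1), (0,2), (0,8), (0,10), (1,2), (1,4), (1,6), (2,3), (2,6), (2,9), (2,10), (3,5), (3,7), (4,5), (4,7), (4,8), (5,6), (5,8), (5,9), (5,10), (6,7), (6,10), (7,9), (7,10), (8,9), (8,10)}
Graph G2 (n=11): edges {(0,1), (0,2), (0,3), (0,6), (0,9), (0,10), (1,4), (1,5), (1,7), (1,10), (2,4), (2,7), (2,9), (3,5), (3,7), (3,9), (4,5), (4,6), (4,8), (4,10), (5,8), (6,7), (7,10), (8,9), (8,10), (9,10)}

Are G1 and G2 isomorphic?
Yes, isomorphic

The graphs are isomorphic.
One valid mapping φ: V(G1) → V(G2): 0→8, 1→5, 2→4, 3→6, 4→3, 5→0, 6→1, 7→7, 8→9, 9→2, 10→10

Verify φ preserves adjacency — for each edge of G1, its image is an edge of G2:
  (0,1) → (φ(0),φ(1)) = (5,8) ∈ E(G2) ✓
  (0,2) → (φ(0),φ(2)) = (4,8) ∈ E(G2) ✓
  (0,8) → (φ(0),φ(8)) = (8,9) ∈ E(G2) ✓
  (0,10) → (φ(0),φ(10)) = (8,10) ∈ E(G2) ✓
  (1,2) → (φ(1),φ(2)) = (4,5) ∈ E(G2) ✓
  (1,4) → (φ(1),φ(4)) = (3,5) ∈ E(G2) ✓
  (1,6) → (φ(1),φ(6)) = (1,5) ∈ E(G2) ✓
  (2,3) → (φ(2),φ(3)) = (4,6) ∈ E(G2) ✓
  (2,6) → (φ(2),φ(6)) = (1,4) ∈ E(G2) ✓
  (2,9) → (φ(2),φ(9)) = (2,4) ∈ E(G2) ✓
  (2,10) → (φ(2),φ(10)) = (4,10) ∈ E(G2) ✓
  (3,5) → (φ(3),φ(5)) = (0,6) ∈ E(G2) ✓
  (3,7) → (φ(3),φ(7)) = (6,7) ∈ E(G2) ✓
  (4,5) → (φ(4),φ(5)) = (0,3) ∈ E(G2) ✓
  (4,7) → (φ(4),φ(7)) = (3,7) ∈ E(G2) ✓
  (4,8) → (φ(4),φ(8)) = (3,9) ∈ E(G2) ✓
  (5,6) → (φ(5),φ(6)) = (0,1) ∈ E(G2) ✓
  (5,8) → (φ(5),φ(8)) = (0,9) ∈ E(G2) ✓
  (5,9) → (φ(5),φ(9)) = (0,2) ∈ E(G2) ✓
  (5,10) → (φ(5),φ(10)) = (0,10) ∈ E(G2) ✓
  (6,7) → (φ(6),φ(7)) = (1,7) ∈ E(G2) ✓
  (6,10) → (φ(6),φ(10)) = (1,10) ∈ E(G2) ✓
  (7,9) → (φ(7),φ(9)) = (2,7) ∈ E(G2) ✓
  (7,10) → (φ(7),φ(10)) = (7,10) ∈ E(G2) ✓
  (8,9) → (φ(8),φ(9)) = (2,9) ∈ E(G2) ✓
  (8,10) → (φ(8),φ(10)) = (9,10) ∈ E(G2) ✓
All 26 edges of G1 map to edges of G2, and |E(G1)| = |E(G2)| = 26, so φ is a bijection on edges as well as vertices. Hence G1 ≅ G2.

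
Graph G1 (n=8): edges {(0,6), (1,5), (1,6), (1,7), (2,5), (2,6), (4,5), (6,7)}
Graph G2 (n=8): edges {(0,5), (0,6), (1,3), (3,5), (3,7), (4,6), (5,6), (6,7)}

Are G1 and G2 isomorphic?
Yes, isomorphic

The graphs are isomorphic.
One valid mapping φ: V(G1) → V(G2): 0→4, 1→5, 2→7, 3→2, 4→1, 5→3, 6→6, 7→0

Verify φ preserves adjacency — for each edge of G1, its image is an edge of G2:
  (0,6) → (φ(0),φ(6)) = (4,6) ∈ E(G2) ✓
  (1,5) → (φ(1),φ(5)) = (3,5) ∈ E(G2) ✓
  (1,6) → (φ(1),φ(6)) = (5,6) ∈ E(G2) ✓
  (1,7) → (φ(1),φ(7)) = (0,5) ∈ E(G2) ✓
  (2,5) → (φ(2),φ(5)) = (3,7) ∈ E(G2) ✓
  (2,6) → (φ(2),φ(6)) = (6,7) ∈ E(G2) ✓
  (4,5) → (φ(4),φ(5)) = (1,3) ∈ E(G2) ✓
  (6,7) → (φ(6),φ(7)) = (0,6) ∈ E(G2) ✓
All 8 edges of G1 map to edges of G2, and |E(G1)| = |E(G2)| = 8, so φ is a bijection on edges as well as vertices. Hence G1 ≅ G2.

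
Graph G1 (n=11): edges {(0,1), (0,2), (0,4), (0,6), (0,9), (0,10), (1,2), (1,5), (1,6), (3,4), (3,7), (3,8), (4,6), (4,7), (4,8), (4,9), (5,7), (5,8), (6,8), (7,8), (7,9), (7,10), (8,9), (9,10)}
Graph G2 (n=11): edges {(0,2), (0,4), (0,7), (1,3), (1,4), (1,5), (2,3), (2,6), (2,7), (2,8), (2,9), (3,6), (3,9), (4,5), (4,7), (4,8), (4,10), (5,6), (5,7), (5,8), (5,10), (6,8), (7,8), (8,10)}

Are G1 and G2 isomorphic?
Yes, isomorphic

The graphs are isomorphic.
One valid mapping φ: V(G1) → V(G2): 0→2, 1→3, 2→9, 3→10, 4→8, 5→1, 6→6, 7→4, 8→5, 9→7, 10→0

Verify φ preserves adjacency — for each edge of G1, its image is an edge of G2:
  (0,1) → (φ(0),φ(1)) = (2,3) ∈ E(G2) ✓
  (0,2) → (φ(0),φ(2)) = (2,9) ∈ E(G2) ✓
  (0,4) → (φ(0),φ(4)) = (2,8) ∈ E(G2) ✓
  (0,6) → (φ(0),φ(6)) = (2,6) ∈ E(G2) ✓
  (0,9) → (φ(0),φ(9)) = (2,7) ∈ E(G2) ✓
  (0,10) → (φ(0),φ(10)) = (0,2) ∈ E(G2) ✓
  (1,2) → (φ(1),φ(2)) = (3,9) ∈ E(G2) ✓
  (1,5) → (φ(1),φ(5)) = (1,3) ∈ E(G2) ✓
  (1,6) → (φ(1),φ(6)) = (3,6) ∈ E(G2) ✓
  (3,4) → (φ(3),φ(4)) = (8,10) ∈ E(G2) ✓
  (3,7) → (φ(3),φ(7)) = (4,10) ∈ E(G2) ✓
  (3,8) → (φ(3),φ(8)) = (5,10) ∈ E(G2) ✓
  (4,6) → (φ(4),φ(6)) = (6,8) ∈ E(G2) ✓
  (4,7) → (φ(4),φ(7)) = (4,8) ∈ E(G2) ✓
  (4,8) → (φ(4),φ(8)) = (5,8) ∈ E(G2) ✓
  (4,9) → (φ(4),φ(9)) = (7,8) ∈ E(G2) ✓
  (5,7) → (φ(5),φ(7)) = (1,4) ∈ E(G2) ✓
  (5,8) → (φ(5),φ(8)) = (1,5) ∈ E(G2) ✓
  (6,8) → (φ(6),φ(8)) = (5,6) ∈ E(G2) ✓
  (7,8) → (φ(7),φ(8)) = (4,5) ∈ E(G2) ✓
  (7,9) → (φ(7),φ(9)) = (4,7) ∈ E(G2) ✓
  (7,10) → (φ(7),φ(10)) = (0,4) ∈ E(G2) ✓
  (8,9) → (φ(8),φ(9)) = (5,7) ∈ E(G2) ✓
  (9,10) → (φ(9),φ(10)) = (0,7) ∈ E(G2) ✓
All 24 edges of G1 map to edges of G2, and |E(G1)| = |E(G2)| = 24, so φ is a bijection on edges as well as vertices. Hence G1 ≅ G2.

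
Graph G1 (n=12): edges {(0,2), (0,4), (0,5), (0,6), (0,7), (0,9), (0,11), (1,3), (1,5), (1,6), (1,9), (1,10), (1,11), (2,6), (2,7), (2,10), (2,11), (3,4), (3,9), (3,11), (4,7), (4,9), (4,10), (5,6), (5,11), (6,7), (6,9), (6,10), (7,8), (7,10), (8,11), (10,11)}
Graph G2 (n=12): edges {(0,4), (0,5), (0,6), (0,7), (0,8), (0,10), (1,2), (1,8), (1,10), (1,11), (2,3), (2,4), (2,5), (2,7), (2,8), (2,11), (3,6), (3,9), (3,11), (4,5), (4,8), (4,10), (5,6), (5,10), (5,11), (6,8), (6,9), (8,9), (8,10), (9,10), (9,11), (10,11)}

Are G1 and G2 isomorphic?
Yes, isomorphic

The graphs are isomorphic.
One valid mapping φ: V(G1) → V(G2): 0→8, 1→11, 2→4, 3→3, 4→6, 5→1, 6→10, 7→0, 8→7, 9→9, 10→5, 11→2

Verify φ preserves adjacency — for each edge of G1, its image is an edge of G2:
  (0,2) → (φ(0),φ(2)) = (4,8) ∈ E(G2) ✓
  (0,4) → (φ(0),φ(4)) = (6,8) ∈ E(G2) ✓
  (0,5) → (φ(0),φ(5)) = (1,8) ∈ E(G2) ✓
  (0,6) → (φ(0),φ(6)) = (8,10) ∈ E(G2) ✓
  (0,7) → (φ(0),φ(7)) = (0,8) ∈ E(G2) ✓
  (0,9) → (φ(0),φ(9)) = (8,9) ∈ E(G2) ✓
  (0,11) → (φ(0),φ(11)) = (2,8) ∈ E(G2) ✓
  (1,3) → (φ(1),φ(3)) = (3,11) ∈ E(G2) ✓
  (1,5) → (φ(1),φ(5)) = (1,11) ∈ E(G2) ✓
  (1,6) → (φ(1),φ(6)) = (10,11) ∈ E(G2) ✓
  (1,9) → (φ(1),φ(9)) = (9,11) ∈ E(G2) ✓
  (1,10) → (φ(1),φ(10)) = (5,11) ∈ E(G2) ✓
  (1,11) → (φ(1),φ(11)) = (2,11) ∈ E(G2) ✓
  (2,6) → (φ(2),φ(6)) = (4,10) ∈ E(G2) ✓
  (2,7) → (φ(2),φ(7)) = (0,4) ∈ E(G2) ✓
  (2,10) → (φ(2),φ(10)) = (4,5) ∈ E(G2) ✓
  (2,11) → (φ(2),φ(11)) = (2,4) ∈ E(G2) ✓
  (3,4) → (φ(3),φ(4)) = (3,6) ∈ E(G2) ✓
  (3,9) → (φ(3),φ(9)) = (3,9) ∈ E(G2) ✓
  (3,11) → (φ(3),φ(11)) = (2,3) ∈ E(G2) ✓
  (4,7) → (φ(4),φ(7)) = (0,6) ∈ E(G2) ✓
  (4,9) → (φ(4),φ(9)) = (6,9) ∈ E(G2) ✓
  (4,10) → (φ(4),φ(10)) = (5,6) ∈ E(G2) ✓
  (5,6) → (φ(5),φ(6)) = (1,10) ∈ E(G2) ✓
  (5,11) → (φ(5),φ(11)) = (1,2) ∈ E(G2) ✓
  (6,7) → (φ(6),φ(7)) = (0,10) ∈ E(G2) ✓
  (6,9) → (φ(6),φ(9)) = (9,10) ∈ E(G2) ✓
  (6,10) → (φ(6),φ(10)) = (5,10) ∈ E(G2) ✓
  (7,8) → (φ(7),φ(8)) = (0,7) ∈ E(G2) ✓
  (7,10) → (φ(7),φ(10)) = (0,5) ∈ E(G2) ✓
  (8,11) → (φ(8),φ(11)) = (2,7) ∈ E(G2) ✓
  (10,11) → (φ(10),φ(11)) = (2,5) ∈ E(G2) ✓
All 32 edges of G1 map to edges of G2, and |E(G1)| = |E(G2)| = 32, so φ is a bijection on edges as well as vertices. Hence G1 ≅ G2.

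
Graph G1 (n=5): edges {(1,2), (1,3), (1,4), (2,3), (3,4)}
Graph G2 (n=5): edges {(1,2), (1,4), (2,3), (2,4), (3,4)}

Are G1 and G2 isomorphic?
Yes, isomorphic

The graphs are isomorphic.
One valid mapping φ: V(G1) → V(G2): 0→0, 1→2, 2→3, 3→4, 4→1

Verify φ preserves adjacency — for each edge of G1, its image is an edge of G2:
  (1,2) → (φ(1),φ(2)) = (2,3) ∈ E(G2) ✓
  (1,3) → (φ(1),φ(3)) = (2,4) ∈ E(G2) ✓
  (1,4) → (φ(1),φ(4)) = (1,2) ∈ E(G2) ✓
  (2,3) → (φ(2),φ(3)) = (3,4) ∈ E(G2) ✓
  (3,4) → (φ(3),φ(4)) = (1,4) ∈ E(G2) ✓
All 5 edges of G1 map to edges of G2, and |E(G1)| = |E(G2)| = 5, so φ is a bijection on edges as well as vertices. Hence G1 ≅ G2.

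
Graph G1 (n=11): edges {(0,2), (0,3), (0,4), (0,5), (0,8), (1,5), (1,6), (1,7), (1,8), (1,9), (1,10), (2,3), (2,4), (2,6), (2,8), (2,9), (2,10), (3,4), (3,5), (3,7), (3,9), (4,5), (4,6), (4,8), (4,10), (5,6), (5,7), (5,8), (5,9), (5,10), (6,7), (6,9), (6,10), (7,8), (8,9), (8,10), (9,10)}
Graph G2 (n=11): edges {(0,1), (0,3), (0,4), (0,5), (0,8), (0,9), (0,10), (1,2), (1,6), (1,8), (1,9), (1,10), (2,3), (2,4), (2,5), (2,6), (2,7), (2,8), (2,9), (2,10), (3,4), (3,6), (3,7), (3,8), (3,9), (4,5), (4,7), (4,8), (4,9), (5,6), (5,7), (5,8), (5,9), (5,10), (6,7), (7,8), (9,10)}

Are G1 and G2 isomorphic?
Yes, isomorphic

The graphs are isomorphic.
One valid mapping φ: V(G1) → V(G2): 0→10, 1→7, 2→0, 3→1, 4→9, 5→2, 6→3, 7→6, 8→5, 9→8, 10→4

Verify φ preserves adjacency — for each edge of G1, its image is an edge of G2:
  (0,2) → (φ(0),φ(2)) = (0,10) ∈ E(G2) ✓
  (0,3) → (φ(0),φ(3)) = (1,10) ∈ E(G2) ✓
  (0,4) → (φ(0),φ(4)) = (9,10) ∈ E(G2) ✓
  (0,5) → (φ(0),φ(5)) = (2,10) ∈ E(G2) ✓
  (0,8) → (φ(0),φ(8)) = (5,10) ∈ E(G2) ✓
  (1,5) → (φ(1),φ(5)) = (2,7) ∈ E(G2) ✓
  (1,6) → (φ(1),φ(6)) = (3,7) ∈ E(G2) ✓
  (1,7) → (φ(1),φ(7)) = (6,7) ∈ E(G2) ✓
  (1,8) → (φ(1),φ(8)) = (5,7) ∈ E(G2) ✓
  (1,9) → (φ(1),φ(9)) = (7,8) ∈ E(G2) ✓
  (1,10) → (φ(1),φ(10)) = (4,7) ∈ E(G2) ✓
  (2,3) → (φ(2),φ(3)) = (0,1) ∈ E(G2) ✓
  (2,4) → (φ(2),φ(4)) = (0,9) ∈ E(G2) ✓
  (2,6) → (φ(2),φ(6)) = (0,3) ∈ E(G2) ✓
  (2,8) → (φ(2),φ(8)) = (0,5) ∈ E(G2) ✓
  (2,9) → (φ(2),φ(9)) = (0,8) ∈ E(G2) ✓
  (2,10) → (φ(2),φ(10)) = (0,4) ∈ E(G2) ✓
  (3,4) → (φ(3),φ(4)) = (1,9) ∈ E(G2) ✓
  (3,5) → (φ(3),φ(5)) = (1,2) ∈ E(G2) ✓
  (3,7) → (φ(3),φ(7)) = (1,6) ∈ E(G2) ✓
  (3,9) → (φ(3),φ(9)) = (1,8) ∈ E(G2) ✓
  (4,5) → (φ(4),φ(5)) = (2,9) ∈ E(G2) ✓
  (4,6) → (φ(4),φ(6)) = (3,9) ∈ E(G2) ✓
  (4,8) → (φ(4),φ(8)) = (5,9) ∈ E(G2) ✓
  (4,10) → (φ(4),φ(10)) = (4,9) ∈ E(G2) ✓
  (5,6) → (φ(5),φ(6)) = (2,3) ∈ E(G2) ✓
  (5,7) → (φ(5),φ(7)) = (2,6) ∈ E(G2) ✓
  (5,8) → (φ(5),φ(8)) = (2,5) ∈ E(G2) ✓
  (5,9) → (φ(5),φ(9)) = (2,8) ∈ E(G2) ✓
  (5,10) → (φ(5),φ(10)) = (2,4) ∈ E(G2) ✓
  (6,7) → (φ(6),φ(7)) = (3,6) ∈ E(G2) ✓
  (6,9) → (φ(6),φ(9)) = (3,8) ∈ E(G2) ✓
  (6,10) → (φ(6),φ(10)) = (3,4) ∈ E(G2) ✓
  (7,8) → (φ(7),φ(8)) = (5,6) ∈ E(G2) ✓
  (8,9) → (φ(8),φ(9)) = (5,8) ∈ E(G2) ✓
  (8,10) → (φ(8),φ(10)) = (4,5) ∈ E(G2) ✓
  (9,10) → (φ(9),φ(10)) = (4,8) ∈ E(G2) ✓
All 37 edges of G1 map to edges of G2, and |E(G1)| = |E(G2)| = 37, so φ is a bijection on edges as well as vertices. Hence G1 ≅ G2.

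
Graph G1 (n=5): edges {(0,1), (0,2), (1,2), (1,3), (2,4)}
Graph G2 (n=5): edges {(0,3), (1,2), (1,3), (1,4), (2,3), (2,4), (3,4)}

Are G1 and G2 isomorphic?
No, not isomorphic

The graphs are NOT isomorphic.

Counting triangles (3-cliques): G1 has 1, G2 has 4.
Triangle count is an isomorphism invariant, so differing triangle counts rule out isomorphism.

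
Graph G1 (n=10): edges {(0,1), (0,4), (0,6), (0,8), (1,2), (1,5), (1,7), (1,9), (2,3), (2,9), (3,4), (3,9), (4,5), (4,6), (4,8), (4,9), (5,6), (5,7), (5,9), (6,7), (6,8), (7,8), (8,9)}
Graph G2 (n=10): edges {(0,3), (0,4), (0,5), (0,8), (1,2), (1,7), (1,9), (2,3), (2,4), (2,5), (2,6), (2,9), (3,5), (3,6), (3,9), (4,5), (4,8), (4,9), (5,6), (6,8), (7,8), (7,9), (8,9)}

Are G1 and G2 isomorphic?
Yes, isomorphic

The graphs are isomorphic.
One valid mapping φ: V(G1) → V(G2): 0→6, 1→8, 2→7, 3→1, 4→2, 5→4, 6→5, 7→0, 8→3, 9→9

Verify φ preserves adjacency — for each edge of G1, its image is an edge of G2:
  (0,1) → (φ(0),φ(1)) = (6,8) ∈ E(G2) ✓
  (0,4) → (φ(0),φ(4)) = (2,6) ∈ E(G2) ✓
  (0,6) → (φ(0),φ(6)) = (5,6) ∈ E(G2) ✓
  (0,8) → (φ(0),φ(8)) = (3,6) ∈ E(G2) ✓
  (1,2) → (φ(1),φ(2)) = (7,8) ∈ E(G2) ✓
  (1,5) → (φ(1),φ(5)) = (4,8) ∈ E(G2) ✓
  (1,7) → (φ(1),φ(7)) = (0,8) ∈ E(G2) ✓
  (1,9) → (φ(1),φ(9)) = (8,9) ∈ E(G2) ✓
  (2,3) → (φ(2),φ(3)) = (1,7) ∈ E(G2) ✓
  (2,9) → (φ(2),φ(9)) = (7,9) ∈ E(G2) ✓
  (3,4) → (φ(3),φ(4)) = (1,2) ∈ E(G2) ✓
  (3,9) → (φ(3),φ(9)) = (1,9) ∈ E(G2) ✓
  (4,5) → (φ(4),φ(5)) = (2,4) ∈ E(G2) ✓
  (4,6) → (φ(4),φ(6)) = (2,5) ∈ E(G2) ✓
  (4,8) → (φ(4),φ(8)) = (2,3) ∈ E(G2) ✓
  (4,9) → (φ(4),φ(9)) = (2,9) ∈ E(G2) ✓
  (5,6) → (φ(5),φ(6)) = (4,5) ∈ E(G2) ✓
  (5,7) → (φ(5),φ(7)) = (0,4) ∈ E(G2) ✓
  (5,9) → (φ(5),φ(9)) = (4,9) ∈ E(G2) ✓
  (6,7) → (φ(6),φ(7)) = (0,5) ∈ E(G2) ✓
  (6,8) → (φ(6),φ(8)) = (3,5) ∈ E(G2) ✓
  (7,8) → (φ(7),φ(8)) = (0,3) ∈ E(G2) ✓
  (8,9) → (φ(8),φ(9)) = (3,9) ∈ E(G2) ✓
All 23 edges of G1 map to edges of G2, and |E(G1)| = |E(G2)| = 23, so φ is a bijection on edges as well as vertices. Hence G1 ≅ G2.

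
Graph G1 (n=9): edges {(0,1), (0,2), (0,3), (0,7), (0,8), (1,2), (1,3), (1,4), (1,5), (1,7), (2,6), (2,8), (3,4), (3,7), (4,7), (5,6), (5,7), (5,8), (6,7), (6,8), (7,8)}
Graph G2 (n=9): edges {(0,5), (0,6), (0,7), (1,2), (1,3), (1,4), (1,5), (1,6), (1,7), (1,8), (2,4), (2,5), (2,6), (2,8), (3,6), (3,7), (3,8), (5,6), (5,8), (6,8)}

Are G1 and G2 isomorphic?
No, not isomorphic

The graphs are NOT isomorphic.

Degrees in G1: deg(0)=5, deg(1)=6, deg(2)=4, deg(3)=4, deg(4)=3, deg(5)=4, deg(6)=4, deg(7)=7, deg(8)=5.
Sorted degree sequence of G1: [7, 6, 5, 5, 4, 4, 4, 4, 3].
Degrees in G2: deg(0)=3, deg(1)=7, deg(2)=5, deg(3)=4, deg(4)=2, deg(5)=5, deg(6)=6, deg(7)=3, deg(8)=5.
Sorted degree sequence of G2: [7, 6, 5, 5, 5, 4, 3, 3, 2].
The (sorted) degree sequence is an isomorphism invariant, so since G1 and G2 have different degree sequences they cannot be isomorphic.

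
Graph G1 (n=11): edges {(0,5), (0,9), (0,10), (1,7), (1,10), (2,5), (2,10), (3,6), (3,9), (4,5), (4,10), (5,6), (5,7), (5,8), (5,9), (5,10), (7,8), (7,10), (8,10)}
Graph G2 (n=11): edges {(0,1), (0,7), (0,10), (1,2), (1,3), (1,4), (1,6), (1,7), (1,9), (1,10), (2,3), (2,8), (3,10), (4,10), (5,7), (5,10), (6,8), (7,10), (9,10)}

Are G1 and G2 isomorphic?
Yes, isomorphic

The graphs are isomorphic.
One valid mapping φ: V(G1) → V(G2): 0→3, 1→5, 2→4, 3→8, 4→9, 5→1, 6→6, 7→7, 8→0, 9→2, 10→10

Verify φ preserves adjacency — for each edge of G1, its image is an edge of G2:
  (0,5) → (φ(0),φ(5)) = (1,3) ∈ E(G2) ✓
  (0,9) → (φ(0),φ(9)) = (2,3) ∈ E(G2) ✓
  (0,10) → (φ(0),φ(10)) = (3,10) ∈ E(G2) ✓
  (1,7) → (φ(1),φ(7)) = (5,7) ∈ E(G2) ✓
  (1,10) → (φ(1),φ(10)) = (5,10) ∈ E(G2) ✓
  (2,5) → (φ(2),φ(5)) = (1,4) ∈ E(G2) ✓
  (2,10) → (φ(2),φ(10)) = (4,10) ∈ E(G2) ✓
  (3,6) → (φ(3),φ(6)) = (6,8) ∈ E(G2) ✓
  (3,9) → (φ(3),φ(9)) = (2,8) ∈ E(G2) ✓
  (4,5) → (φ(4),φ(5)) = (1,9) ∈ E(G2) ✓
  (4,10) → (φ(4),φ(10)) = (9,10) ∈ E(G2) ✓
  (5,6) → (φ(5),φ(6)) = (1,6) ∈ E(G2) ✓
  (5,7) → (φ(5),φ(7)) = (1,7) ∈ E(G2) ✓
  (5,8) → (φ(5),φ(8)) = (0,1) ∈ E(G2) ✓
  (5,9) → (φ(5),φ(9)) = (1,2) ∈ E(G2) ✓
  (5,10) → (φ(5),φ(10)) = (1,10) ∈ E(G2) ✓
  (7,8) → (φ(7),φ(8)) = (0,7) ∈ E(G2) ✓
  (7,10) → (φ(7),φ(10)) = (7,10) ∈ E(G2) ✓
  (8,10) → (φ(8),φ(10)) = (0,10) ∈ E(G2) ✓
All 19 edges of G1 map to edges of G2, and |E(G1)| = |E(G2)| = 19, so φ is a bijection on edges as well as vertices. Hence G1 ≅ G2.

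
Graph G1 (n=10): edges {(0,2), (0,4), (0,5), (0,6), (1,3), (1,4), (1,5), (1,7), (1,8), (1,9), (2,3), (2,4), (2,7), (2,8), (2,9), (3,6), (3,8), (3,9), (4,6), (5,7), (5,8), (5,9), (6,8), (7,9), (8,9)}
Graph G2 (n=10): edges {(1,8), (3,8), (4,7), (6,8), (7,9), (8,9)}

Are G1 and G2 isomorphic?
No, not isomorphic

The graphs are NOT isomorphic.

Connected components of G1: 1 component(s) with vertex sets [[0, 1, 2, 3, 4, 5, 6, 7, 8, 9]], sizes [10].
Connected components of G2: 4 component(s) with vertex sets [[0], [2], [5], [1, 3, 4, 6, 7, 8, 9]], sizes [1, 1, 1, 7].
The number of connected components (and the multiset of component sizes) is an isomorphism invariant — an isomorphism maps each component of G1 bijectively onto a component of G2. Since G1 has 1 component(s) and G2 has 4, they cannot be isomorphic.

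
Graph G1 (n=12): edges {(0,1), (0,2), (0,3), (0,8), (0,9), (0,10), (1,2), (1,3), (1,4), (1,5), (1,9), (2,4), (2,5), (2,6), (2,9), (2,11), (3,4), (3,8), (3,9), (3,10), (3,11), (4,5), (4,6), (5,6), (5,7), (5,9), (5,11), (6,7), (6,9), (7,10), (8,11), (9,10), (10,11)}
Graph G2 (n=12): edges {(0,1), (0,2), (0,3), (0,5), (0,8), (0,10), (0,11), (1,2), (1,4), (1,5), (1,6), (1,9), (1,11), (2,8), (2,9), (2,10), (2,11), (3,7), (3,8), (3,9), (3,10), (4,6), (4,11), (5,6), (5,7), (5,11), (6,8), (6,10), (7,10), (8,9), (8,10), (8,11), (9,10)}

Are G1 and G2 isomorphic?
Yes, isomorphic

The graphs are isomorphic.
One valid mapping φ: V(G1) → V(G2): 0→11, 1→2, 2→8, 3→1, 4→9, 5→10, 6→3, 7→7, 8→4, 9→0, 10→5, 11→6

Verify φ preserves adjacency — for each edge of G1, its image is an edge of G2:
  (0,1) → (φ(0),φ(1)) = (2,11) ∈ E(G2) ✓
  (0,2) → (φ(0),φ(2)) = (8,11) ∈ E(G2) ✓
  (0,3) → (φ(0),φ(3)) = (1,11) ∈ E(G2) ✓
  (0,8) → (φ(0),φ(8)) = (4,11) ∈ E(G2) ✓
  (0,9) → (φ(0),φ(9)) = (0,11) ∈ E(G2) ✓
  (0,10) → (φ(0),φ(10)) = (5,11) ∈ E(G2) ✓
  (1,2) → (φ(1),φ(2)) = (2,8) ∈ E(G2) ✓
  (1,3) → (φ(1),φ(3)) = (1,2) ∈ E(G2) ✓
  (1,4) → (φ(1),φ(4)) = (2,9) ∈ E(G2) ✓
  (1,5) → (φ(1),φ(5)) = (2,10) ∈ E(G2) ✓
  (1,9) → (φ(1),φ(9)) = (0,2) ∈ E(G2) ✓
  (2,4) → (φ(2),φ(4)) = (8,9) ∈ E(G2) ✓
  (2,5) → (φ(2),φ(5)) = (8,10) ∈ E(G2) ✓
  (2,6) → (φ(2),φ(6)) = (3,8) ∈ E(G2) ✓
  (2,9) → (φ(2),φ(9)) = (0,8) ∈ E(G2) ✓
  (2,11) → (φ(2),φ(11)) = (6,8) ∈ E(G2) ✓
  (3,4) → (φ(3),φ(4)) = (1,9) ∈ E(G2) ✓
  (3,8) → (φ(3),φ(8)) = (1,4) ∈ E(G2) ✓
  (3,9) → (φ(3),φ(9)) = (0,1) ∈ E(G2) ✓
  (3,10) → (φ(3),φ(10)) = (1,5) ∈ E(G2) ✓
  (3,11) → (φ(3),φ(11)) = (1,6) ∈ E(G2) ✓
  (4,5) → (φ(4),φ(5)) = (9,10) ∈ E(G2) ✓
  (4,6) → (φ(4),φ(6)) = (3,9) ∈ E(G2) ✓
  (5,6) → (φ(5),φ(6)) = (3,10) ∈ E(G2) ✓
  (5,7) → (φ(5),φ(7)) = (7,10) ∈ E(G2) ✓
  (5,9) → (φ(5),φ(9)) = (0,10) ∈ E(G2) ✓
  (5,11) → (φ(5),φ(11)) = (6,10) ∈ E(G2) ✓
  (6,7) → (φ(6),φ(7)) = (3,7) ∈ E(G2) ✓
  (6,9) → (φ(6),φ(9)) = (0,3) ∈ E(G2) ✓
  (7,10) → (φ(7),φ(10)) = (5,7) ∈ E(G2) ✓
  (8,11) → (φ(8),φ(11)) = (4,6) ∈ E(G2) ✓
  (9,10) → (φ(9),φ(10)) = (0,5) ∈ E(G2) ✓
  (10,11) → (φ(10),φ(11)) = (5,6) ∈ E(G2) ✓
All 33 edges of G1 map to edges of G2, and |E(G1)| = |E(G2)| = 33, so φ is a bijection on edges as well as vertices. Hence G1 ≅ G2.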